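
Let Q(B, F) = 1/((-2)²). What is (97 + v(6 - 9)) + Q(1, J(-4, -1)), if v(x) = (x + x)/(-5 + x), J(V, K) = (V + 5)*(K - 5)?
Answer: 98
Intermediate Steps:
J(V, K) = (-5 + K)*(5 + V) (J(V, K) = (5 + V)*(-5 + K) = (-5 + K)*(5 + V))
Q(B, F) = ¼ (Q(B, F) = 1/4 = ¼)
v(x) = 2*x/(-5 + x) (v(x) = (2*x)/(-5 + x) = 2*x/(-5 + x))
(97 + v(6 - 9)) + Q(1, J(-4, -1)) = (97 + 2*(6 - 9)/(-5 + (6 - 9))) + ¼ = (97 + 2*(-3)/(-5 - 3)) + ¼ = (97 + 2*(-3)/(-8)) + ¼ = (97 + 2*(-3)*(-⅛)) + ¼ = (97 + ¾) + ¼ = 391/4 + ¼ = 98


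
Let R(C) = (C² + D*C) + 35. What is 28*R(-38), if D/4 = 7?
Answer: 11620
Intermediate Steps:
D = 28 (D = 4*7 = 28)
R(C) = 35 + C² + 28*C (R(C) = (C² + 28*C) + 35 = 35 + C² + 28*C)
28*R(-38) = 28*(35 + (-38)² + 28*(-38)) = 28*(35 + 1444 - 1064) = 28*415 = 11620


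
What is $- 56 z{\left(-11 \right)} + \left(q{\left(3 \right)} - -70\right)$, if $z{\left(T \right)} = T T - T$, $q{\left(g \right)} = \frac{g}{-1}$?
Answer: $-7325$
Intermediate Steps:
$q{\left(g \right)} = - g$ ($q{\left(g \right)} = g \left(-1\right) = - g$)
$z{\left(T \right)} = T^{2} - T$
$- 56 z{\left(-11 \right)} + \left(q{\left(3 \right)} - -70\right) = - 56 \left(- 11 \left(-1 - 11\right)\right) - -67 = - 56 \left(\left(-11\right) \left(-12\right)\right) + \left(-3 + 70\right) = \left(-56\right) 132 + 67 = -7392 + 67 = -7325$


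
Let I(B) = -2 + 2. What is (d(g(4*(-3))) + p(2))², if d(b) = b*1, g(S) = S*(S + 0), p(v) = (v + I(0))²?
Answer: 21904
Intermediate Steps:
I(B) = 0
p(v) = v² (p(v) = (v + 0)² = v²)
g(S) = S² (g(S) = S*S = S²)
d(b) = b
(d(g(4*(-3))) + p(2))² = ((4*(-3))² + 2²)² = ((-12)² + 4)² = (144 + 4)² = 148² = 21904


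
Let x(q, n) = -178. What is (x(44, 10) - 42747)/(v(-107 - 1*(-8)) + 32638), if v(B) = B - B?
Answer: -42925/32638 ≈ -1.3152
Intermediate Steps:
v(B) = 0
(x(44, 10) - 42747)/(v(-107 - 1*(-8)) + 32638) = (-178 - 42747)/(0 + 32638) = -42925/32638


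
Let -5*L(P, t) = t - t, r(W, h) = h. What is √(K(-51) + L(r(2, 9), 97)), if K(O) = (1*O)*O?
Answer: 51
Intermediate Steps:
L(P, t) = 0 (L(P, t) = -(t - t)/5 = -⅕*0 = 0)
K(O) = O² (K(O) = O*O = O²)
√(K(-51) + L(r(2, 9), 97)) = √((-51)² + 0) = √(2601 + 0) = √2601 = 51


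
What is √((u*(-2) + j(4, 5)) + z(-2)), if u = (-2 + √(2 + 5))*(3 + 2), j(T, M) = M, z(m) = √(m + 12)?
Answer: √(25 + √10 - 10*√7) ≈ 1.3057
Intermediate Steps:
z(m) = √(12 + m)
u = -10 + 5*√7 (u = (-2 + √7)*5 = -10 + 5*√7 ≈ 3.2288)
√((u*(-2) + j(4, 5)) + z(-2)) = √(((-10 + 5*√7)*(-2) + 5) + √(12 - 2)) = √(((20 - 10*√7) + 5) + √10) = √((25 - 10*√7) + √10) = √(25 + √10 - 10*√7)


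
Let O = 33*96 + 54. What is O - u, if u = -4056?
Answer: 7278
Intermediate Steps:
O = 3222 (O = 3168 + 54 = 3222)
O - u = 3222 - 1*(-4056) = 3222 + 4056 = 7278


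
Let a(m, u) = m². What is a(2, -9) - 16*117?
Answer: -1868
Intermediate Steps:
a(2, -9) - 16*117 = 2² - 16*117 = 4 - 1872 = -1868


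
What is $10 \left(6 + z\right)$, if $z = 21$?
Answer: $270$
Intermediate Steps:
$10 \left(6 + z\right) = 10 \left(6 + 21\right) = 10 \cdot 27 = 270$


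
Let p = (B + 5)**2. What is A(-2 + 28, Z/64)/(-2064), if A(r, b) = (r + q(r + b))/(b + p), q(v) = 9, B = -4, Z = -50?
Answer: -10/129 ≈ -0.077519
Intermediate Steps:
p = 1 (p = (-4 + 5)**2 = 1**2 = 1)
A(r, b) = (9 + r)/(1 + b) (A(r, b) = (r + 9)/(b + 1) = (9 + r)/(1 + b))
A(-2 + 28, Z/64)/(-2064) = ((9 + (-2 + 28))/(1 - 50/64))/(-2064) = ((9 + 26)/(1 - 50*1/64))*(-1/2064) = (35/(1 - 25/32))*(-1/2064) = (35/(7/32))*(-1/2064) = ((32/7)*35)*(-1/2064) = 160*(-1/2064) = -10/129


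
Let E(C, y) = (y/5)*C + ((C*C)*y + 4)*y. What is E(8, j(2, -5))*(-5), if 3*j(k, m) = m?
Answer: -7580/9 ≈ -842.22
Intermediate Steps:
j(k, m) = m/3
E(C, y) = y*(4 + y*C²) + C*y/5 (E(C, y) = (y*(⅕))*C + (C²*y + 4)*y = (y/5)*C + (y*C² + 4)*y = C*y/5 + (4 + y*C²)*y = C*y/5 + y*(4 + y*C²) = y*(4 + y*C²) + C*y/5)
E(8, j(2, -5))*(-5) = (((⅓)*(-5))*(20 + 8 + 5*((⅓)*(-5))*8²)/5)*(-5) = ((⅕)*(-5/3)*(20 + 8 + 5*(-5/3)*64))*(-5) = ((⅕)*(-5/3)*(20 + 8 - 1600/3))*(-5) = ((⅕)*(-5/3)*(-1516/3))*(-5) = (1516/9)*(-5) = -7580/9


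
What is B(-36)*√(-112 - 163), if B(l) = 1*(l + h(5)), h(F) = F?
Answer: -155*I*√11 ≈ -514.08*I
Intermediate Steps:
B(l) = 5 + l (B(l) = 1*(l + 5) = 1*(5 + l) = 5 + l)
B(-36)*√(-112 - 163) = (5 - 36)*√(-112 - 163) = -155*I*√11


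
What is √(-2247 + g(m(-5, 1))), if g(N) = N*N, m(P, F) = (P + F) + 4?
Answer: I*√2247 ≈ 47.403*I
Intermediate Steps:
m(P, F) = 4 + F + P (m(P, F) = (F + P) + 4 = 4 + F + P)
g(N) = N²
√(-2247 + g(m(-5, 1))) = √(-2247 + (4 + 1 - 5)²) = √(-2247 + 0²) = √(-2247 + 0) = √(-2247) = I*√2247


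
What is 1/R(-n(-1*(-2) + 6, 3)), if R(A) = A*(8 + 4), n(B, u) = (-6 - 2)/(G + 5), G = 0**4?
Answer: 5/96 ≈ 0.052083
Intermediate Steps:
G = 0
n(B, u) = -8/5 (n(B, u) = (-6 - 2)/(0 + 5) = -8/5)
R(A) = 12*A (R(A) = A*12 = 12*A)
1/R(-n(-1*(-2) + 6, 3)) = 1/(12*(-1*(-8/5))) = 1/(12*(8/5)) = 1/(96/5) = 5/96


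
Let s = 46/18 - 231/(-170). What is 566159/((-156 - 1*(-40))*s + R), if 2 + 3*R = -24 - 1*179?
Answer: -433111635/399637 ≈ -1083.8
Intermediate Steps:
s = 5989/1530 (s = 46*(1/18) - 231*(-1/170) = 23/9 + 231/170 = 5989/1530 ≈ 3.9144)
R = -205/3 (R = -⅔ + (-24 - 1*179)/3 = -⅔ + (-24 - 179)/3 = -⅔ + (⅓)*(-203) = -⅔ - 203/3 = -205/3 ≈ -68.333)
566159/((-156 - 1*(-40))*s + R) = 566159/((-156 - 1*(-40))*(5989/1530) - 205/3) = 566159/((-156 + 40)*(5989/1530) - 205/3) = 566159/(-116*5989/1530 - 205/3) = 566159/(-347362/765 - 205/3) = 566159/(-399637/765) = 566159*(-765/399637) = -433111635/399637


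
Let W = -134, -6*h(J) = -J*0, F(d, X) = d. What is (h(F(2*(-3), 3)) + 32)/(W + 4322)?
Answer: 8/1047 ≈ 0.0076409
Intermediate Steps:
h(J) = 0 (h(J) = -(-J)*0/6 = -⅙*0 = 0)
(h(F(2*(-3), 3)) + 32)/(W + 4322) = (0 + 32)/(-134 + 4322) = 32/4188 = 32*(1/4188) = 8/1047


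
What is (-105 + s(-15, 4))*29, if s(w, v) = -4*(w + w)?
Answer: 435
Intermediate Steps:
s(w, v) = -8*w
(-105 + s(-15, 4))*29 = (-105 - 8*(-15))*29 = (-105 + 120)*29 = 15*29 = 435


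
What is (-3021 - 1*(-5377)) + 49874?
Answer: 52230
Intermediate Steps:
(-3021 - 1*(-5377)) + 49874 = (-3021 + 5377) + 49874 = 2356 + 49874 = 52230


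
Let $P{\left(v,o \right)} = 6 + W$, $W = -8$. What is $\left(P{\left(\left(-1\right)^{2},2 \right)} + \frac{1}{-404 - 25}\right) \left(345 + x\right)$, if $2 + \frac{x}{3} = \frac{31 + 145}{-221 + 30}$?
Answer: $- \frac{18388613}{27313} \approx -673.25$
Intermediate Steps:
$P{\left(v,o \right)} = -2$ ($P{\left(v,o \right)} = 6 - 8 = -2$)
$x = - \frac{1674}{191}$ ($x = -6 + 3 \frac{31 + 145}{-221 + 30} = -6 + 3 \frac{176}{-191} = -6 + 3 \cdot 176 \left(- \frac{1}{191}\right) = -6 + 3 \left(- \frac{176}{191}\right) = -6 - \frac{528}{191} = - \frac{1674}{191} \approx -8.7644$)
$\left(P{\left(\left(-1\right)^{2},2 \right)} + \frac{1}{-404 - 25}\right) \left(345 + x\right) = \left(-2 + \frac{1}{-404 - 25}\right) \left(345 - \frac{1674}{191}\right) = \left(-2 + \frac{1}{-429}\right) \frac{64221}{191} = \left(-2 - \frac{1}{429}\right) \frac{64221}{191} = \left(- \frac{859}{429}\right) \frac{64221}{191} = - \frac{18388613}{27313}$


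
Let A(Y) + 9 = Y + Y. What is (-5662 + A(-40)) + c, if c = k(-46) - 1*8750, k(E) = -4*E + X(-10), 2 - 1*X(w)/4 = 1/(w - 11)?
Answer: -300485/21 ≈ -14309.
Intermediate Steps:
X(w) = 8 - 4/(-11 + w) (X(w) = 8 - 4/(w - 11) = 8 - 4/(-11 + w))
A(Y) = -9 + 2*Y (A(Y) = -9 + (Y + Y) = -9 + 2*Y)
k(E) = 172/21 - 4*E (k(E) = -4*E + 4*(-23 + 2*(-10))/(-11 - 10) = -4*E + 4*(-23 - 20)/(-21) = -4*E + 4*(-1/21)*(-43) = -4*E + 172/21 = 172/21 - 4*E)
c = -179714/21 (c = (172/21 - 4*(-46)) - 1*8750 = (172/21 + 184) - 8750 = 4036/21 - 8750 = -179714/21 ≈ -8557.8)
(-5662 + A(-40)) + c = (-5662 + (-9 + 2*(-40))) - 179714/21 = (-5662 + (-9 - 80)) - 179714/21 = (-5662 - 89) - 179714/21 = -5751 - 179714/21 = -300485/21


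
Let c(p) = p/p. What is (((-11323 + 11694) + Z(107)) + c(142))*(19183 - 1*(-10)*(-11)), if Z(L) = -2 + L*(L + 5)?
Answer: 235627842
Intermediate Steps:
c(p) = 1
Z(L) = -2 + L*(5 + L)
(((-11323 + 11694) + Z(107)) + c(142))*(19183 - 1*(-10)*(-11)) = (((-11323 + 11694) + (-2 + 107**2 + 5*107)) + 1)*(19183 - 1*(-10)*(-11)) = ((371 + (-2 + 11449 + 535)) + 1)*(19183 + 10*(-11)) = ((371 + 11982) + 1)*(19183 - 110) = (12353 + 1)*19073 = 12354*19073 = 235627842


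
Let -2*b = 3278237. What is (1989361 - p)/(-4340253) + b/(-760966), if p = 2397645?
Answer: 14849758458649/6605569928796 ≈ 2.2481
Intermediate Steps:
b = -3278237/2 (b = -½*3278237 = -3278237/2 ≈ -1.6391e+6)
(1989361 - p)/(-4340253) + b/(-760966) = (1989361 - 1*2397645)/(-4340253) - 3278237/2/(-760966) = (1989361 - 2397645)*(-1/4340253) - 3278237/2*(-1/760966) = -408284*(-1/4340253) + 3278237/1521932 = 408284/4340253 + 3278237/1521932 = 14849758458649/6605569928796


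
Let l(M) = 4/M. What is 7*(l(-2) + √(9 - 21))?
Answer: -14 + 14*I*√3 ≈ -14.0 + 24.249*I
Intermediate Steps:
7*(l(-2) + √(9 - 21)) = 7*(4/(-2) + √(9 - 21)) = 7*(4*(-½) + √(-12)) = 7*(-2 + 2*I*√3) = -14 + 14*I*√3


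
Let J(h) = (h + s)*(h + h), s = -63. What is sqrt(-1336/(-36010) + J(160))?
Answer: 2*sqrt(2515640000835)/18005 ≈ 176.18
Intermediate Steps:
J(h) = 2*h*(-63 + h) (J(h) = (h - 63)*(h + h) = (-63 + h)*(2*h) = 2*h*(-63 + h))
sqrt(-1336/(-36010) + J(160)) = sqrt(-1336/(-36010) + 2*160*(-63 + 160)) = sqrt(-1336*(-1/36010) + 2*160*97) = sqrt(668/18005 + 31040) = sqrt(558875868/18005) = 2*sqrt(2515640000835)/18005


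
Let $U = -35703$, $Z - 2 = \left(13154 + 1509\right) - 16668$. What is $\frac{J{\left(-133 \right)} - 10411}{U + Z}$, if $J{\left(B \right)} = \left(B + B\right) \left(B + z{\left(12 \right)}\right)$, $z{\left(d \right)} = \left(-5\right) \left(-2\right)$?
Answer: $- \frac{22307}{37706} \approx -0.5916$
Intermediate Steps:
$Z = -2003$ ($Z = 2 + \left(\left(13154 + 1509\right) - 16668\right) = 2 + \left(14663 - 16668\right) = 2 - 2005 = -2003$)
$z{\left(d \right)} = 10$
$J{\left(B \right)} = 2 B \left(10 + B\right)$ ($J{\left(B \right)} = \left(B + B\right) \left(B + 10\right) = 2 B \left(10 + B\right)$)
$\frac{J{\left(-133 \right)} - 10411}{U + Z} = \frac{2 \left(-133\right) \left(10 - 133\right) - 10411}{-35703 - 2003} = \frac{2 \left(-133\right) \left(-123\right) - 10411}{-37706} = \left(32718 - 10411\right) \left(- \frac{1}{37706}\right) = 22307 \left(- \frac{1}{37706}\right) = - \frac{22307}{37706}$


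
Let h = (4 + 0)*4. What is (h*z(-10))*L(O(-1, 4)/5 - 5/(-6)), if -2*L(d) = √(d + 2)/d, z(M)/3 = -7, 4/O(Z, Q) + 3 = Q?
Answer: 24*√3270/7 ≈ 196.06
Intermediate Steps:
O(Z, Q) = 4/(-3 + Q)
h = 16 (h = 4*4 = 16)
z(M) = -21 (z(M) = 3*(-7) = -21)
L(d) = -√(2 + d)/(2*d) (L(d) = -√(d + 2)/(2*d) = -√(2 + d)/(2*d))
(h*z(-10))*L(O(-1, 4)/5 - 5/(-6)) = (16*(-21))*(-√(2 + ((4/(-3 + 4))/5 - 5/(-6)))/(2*((4/(-3 + 4))/5 - 5/(-6)))) = -(-168)*√(2 + ((4/1)*(⅕) - 5*(-⅙)))/((4/1)*(⅕) - 5*(-⅙)) = -(-168)*√(2 + ((4*1)*(⅕) + ⅚))/((4*1)*(⅕) + ⅚) = -(-168)*√(2 + (4*(⅕) + ⅚))/(4*(⅕) + ⅚) = -(-168)*√(2 + (⅘ + ⅚))/(⅘ + ⅚) = -(-168)*√(2 + 49/30)/49/30 = -(-168)*30*√(109/30)/49 = -(-168)*30*√3270/30/49 = -(-24)*√3270/7 = 24*√3270/7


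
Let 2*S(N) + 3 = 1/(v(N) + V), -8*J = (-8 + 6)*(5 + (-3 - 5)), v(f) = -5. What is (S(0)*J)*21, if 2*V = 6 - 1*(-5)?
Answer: 63/8 ≈ 7.8750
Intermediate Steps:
V = 11/2 (V = (6 - 1*(-5))/2 = (6 + 5)/2 = (½)*11 = 11/2 ≈ 5.5000)
J = -¾ (J = -(-8 + 6)*(5 + (-3 - 5))/8 = -(-1)*(5 - 8)/4 = -(-1)*(-3)/4 = -⅛*6 = -¾ ≈ -0.75000)
S(N) = -½ (S(N) = -3/2 + 1/(2*(-5 + 11/2)) = -3/2 + 1/(2*(½)) = -3/2 + (½)*2 = -3/2 + 1 = -½)
(S(0)*J)*21 = -½*(-¾)*21 = (3/8)*21 = 63/8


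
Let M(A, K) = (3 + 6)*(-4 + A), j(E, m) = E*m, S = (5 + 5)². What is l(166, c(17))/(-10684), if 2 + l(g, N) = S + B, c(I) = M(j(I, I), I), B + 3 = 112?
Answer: -207/10684 ≈ -0.019375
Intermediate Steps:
S = 100 (S = 10² = 100)
B = 109 (B = -3 + 112 = 109)
M(A, K) = -36 + 9*A (M(A, K) = 9*(-4 + A) = -36 + 9*A)
c(I) = -36 + 9*I² (c(I) = -36 + 9*(I*I) = -36 + 9*I²)
l(g, N) = 207 (l(g, N) = -2 + (100 + 109) = -2 + 209 = 207)
l(166, c(17))/(-10684) = 207/(-10684) = 207*(-1/10684) = -207/10684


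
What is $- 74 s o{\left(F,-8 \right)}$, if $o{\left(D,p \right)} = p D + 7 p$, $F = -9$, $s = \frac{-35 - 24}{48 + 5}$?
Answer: $\frac{69856}{53} \approx 1318.0$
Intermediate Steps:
$s = - \frac{59}{53} \approx -1.1132$
$o{\left(D,p \right)} = 7 p + D p$ ($o{\left(D,p \right)} = D p + 7 p = 7 p + D p$)
$- 74 s o{\left(F,-8 \right)} = \left(-74\right) \left(- \frac{59}{53}\right) \left(- 8 \left(7 - 9\right)\right) = \frac{4366 \left(\left(-8\right) \left(-2\right)\right)}{53} = \frac{4366}{53} \cdot 16 = \frac{69856}{53}$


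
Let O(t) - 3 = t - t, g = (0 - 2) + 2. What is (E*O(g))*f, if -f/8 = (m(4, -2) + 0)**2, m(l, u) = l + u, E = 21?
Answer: -2016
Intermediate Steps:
g = 0 (g = -2 + 2 = 0)
O(t) = 3 (O(t) = 3 + (t - t) = 3 + 0 = 3)
f = -32 (f = -8*((4 - 2) + 0)**2 = -8*(2 + 0)**2 = -8*2**2 = -8*4 = -32)
(E*O(g))*f = (21*3)*(-32) = 63*(-32) = -2016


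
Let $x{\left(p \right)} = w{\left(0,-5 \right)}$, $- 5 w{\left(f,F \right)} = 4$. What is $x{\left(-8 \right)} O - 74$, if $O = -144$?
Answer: $\frac{206}{5} \approx 41.2$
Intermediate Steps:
$w{\left(f,F \right)} = - \frac{4}{5}$ ($w{\left(f,F \right)} = \left(- \frac{1}{5}\right) 4 = - \frac{4}{5}$)
$x{\left(p \right)} = - \frac{4}{5}$
$x{\left(-8 \right)} O - 74 = \left(- \frac{4}{5}\right) \left(-144\right) - 74 = \frac{576}{5} - 74 = \frac{206}{5}$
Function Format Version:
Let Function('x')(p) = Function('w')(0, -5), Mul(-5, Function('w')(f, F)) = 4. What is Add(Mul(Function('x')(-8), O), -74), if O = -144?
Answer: Rational(206, 5) ≈ 41.200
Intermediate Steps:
Function('w')(f, F) = Rational(-4, 5) (Function('w')(f, F) = Mul(Rational(-1, 5), 4) = Rational(-4, 5))
Function('x')(p) = Rational(-4, 5)
Add(Mul(Function('x')(-8), O), -74) = Add(Mul(Rational(-4, 5), -144), -74) = Add(Rational(576, 5), -74) = Rational(206, 5)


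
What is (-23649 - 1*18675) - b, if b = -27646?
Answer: -14678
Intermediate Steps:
(-23649 - 1*18675) - b = (-23649 - 1*18675) - 1*(-27646) = (-23649 - 18675) + 27646 = -42324 + 27646 = -14678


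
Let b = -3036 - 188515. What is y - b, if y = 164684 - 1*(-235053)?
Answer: 591288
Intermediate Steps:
y = 399737 (y = 164684 + 235053 = 399737)
b = -191551
y - b = 399737 - 1*(-191551) = 399737 + 191551 = 591288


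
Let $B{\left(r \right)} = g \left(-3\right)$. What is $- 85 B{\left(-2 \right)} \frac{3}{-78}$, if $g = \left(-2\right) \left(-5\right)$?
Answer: $- \frac{1275}{13} \approx -98.077$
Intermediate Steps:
$g = 10$
$B{\left(r \right)} = -30$ ($B{\left(r \right)} = 10 \left(-3\right) = -30$)
$- 85 B{\left(-2 \right)} \frac{3}{-78} = \left(-85\right) \left(-30\right) \frac{3}{-78} = 2550 \cdot 3 \left(- \frac{1}{78}\right) = 2550 \left(- \frac{1}{26}\right) = - \frac{1275}{13}$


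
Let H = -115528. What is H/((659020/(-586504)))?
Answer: 16939408528/164755 ≈ 1.0282e+5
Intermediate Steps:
H/((659020/(-586504))) = -115528/(659020/(-586504)) = -115528/(659020*(-1/586504)) = -115528/(-164755/146626) = -115528*(-146626/164755) = 16939408528/164755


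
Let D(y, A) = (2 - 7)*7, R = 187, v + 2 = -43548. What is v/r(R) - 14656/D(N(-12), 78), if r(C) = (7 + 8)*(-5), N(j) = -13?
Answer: 104938/105 ≈ 999.41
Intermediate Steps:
v = -43550 (v = -2 - 43548 = -43550)
D(y, A) = -35 (D(y, A) = -5*7 = -35)
r(C) = -75 (r(C) = 15*(-5) = -75)
v/r(R) - 14656/D(N(-12), 78) = -43550/(-75) - 14656/(-35) = -43550*(-1/75) - 14656*(-1/35) = 1742/3 + 14656/35 = 104938/105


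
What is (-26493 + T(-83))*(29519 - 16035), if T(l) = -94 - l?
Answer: -357379936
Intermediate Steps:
(-26493 + T(-83))*(29519 - 16035) = (-26493 + (-94 - 1*(-83)))*(29519 - 16035) = (-26493 + (-94 + 83))*13484 = (-26493 - 11)*13484 = -26504*13484 = -357379936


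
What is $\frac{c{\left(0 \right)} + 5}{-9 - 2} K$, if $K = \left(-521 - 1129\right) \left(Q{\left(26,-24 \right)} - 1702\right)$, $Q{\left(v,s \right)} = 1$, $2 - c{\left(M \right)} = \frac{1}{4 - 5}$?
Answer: $-2041200$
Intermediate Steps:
$c{\left(M \right)} = 3$ ($c{\left(M \right)} = 2 - \frac{1}{4 - 5} = 2 - \frac{1}{-1} = 2 - -1 = 2 + 1 = 3$)
$K = 2806650$ ($K = \left(-521 - 1129\right) \left(1 - 1702\right) = \left(-1650\right) \left(-1701\right) = 2806650$)
$\frac{c{\left(0 \right)} + 5}{-9 - 2} K = \frac{3 + 5}{-9 - 2} \cdot 2806650 = \frac{8}{-11} \cdot 2806650 = 8 \left(- \frac{1}{11}\right) 2806650 = \left(- \frac{8}{11}\right) 2806650 = -2041200$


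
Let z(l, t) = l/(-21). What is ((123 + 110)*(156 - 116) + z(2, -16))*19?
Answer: 3718642/21 ≈ 1.7708e+5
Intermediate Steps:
z(l, t) = -l/21 (z(l, t) = l*(-1/21) = -l/21)
((123 + 110)*(156 - 116) + z(2, -16))*19 = ((123 + 110)*(156 - 116) - 1/21*2)*19 = (233*40 - 2/21)*19 = (9320 - 2/21)*19 = (195718/21)*19 = 3718642/21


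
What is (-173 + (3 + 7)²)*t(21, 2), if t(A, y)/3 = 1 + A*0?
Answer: -219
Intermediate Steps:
t(A, y) = 3 (t(A, y) = 3*(1 + A*0) = 3*(1 + 0) = 3*1 = 3)
(-173 + (3 + 7)²)*t(21, 2) = (-173 + (3 + 7)²)*3 = (-173 + 10²)*3 = (-173 + 100)*3 = -73*3 = -219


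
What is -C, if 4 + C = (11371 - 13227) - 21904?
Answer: 23764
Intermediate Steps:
C = -23764 (C = -4 + ((11371 - 13227) - 21904) = -4 + (-1856 - 21904) = -4 - 23760 = -23764)
-C = -1*(-23764) = 23764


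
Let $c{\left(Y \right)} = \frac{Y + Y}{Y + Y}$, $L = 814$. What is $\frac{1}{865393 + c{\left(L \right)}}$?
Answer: $\frac{1}{865394} \approx 1.1555 \cdot 10^{-6}$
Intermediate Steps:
$c{\left(Y \right)} = 1$ ($c{\left(Y \right)} = \frac{2 Y}{2 Y} = 2 Y \frac{1}{2 Y} = 1$)
$\frac{1}{865393 + c{\left(L \right)}} = \frac{1}{865393 + 1} = \frac{1}{865394}$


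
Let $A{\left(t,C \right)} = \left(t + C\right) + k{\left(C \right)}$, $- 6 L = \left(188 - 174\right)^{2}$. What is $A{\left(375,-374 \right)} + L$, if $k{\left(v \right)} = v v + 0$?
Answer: $\frac{419533}{3} \approx 1.3984 \cdot 10^{5}$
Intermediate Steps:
$k{\left(v \right)} = v^{2}$ ($k{\left(v \right)} = v^{2} + 0 = v^{2}$)
$L = - \frac{98}{3}$ ($L = - \frac{\left(188 - 174\right)^{2}}{6} = - \frac{14^{2}}{6} = \left(- \frac{1}{6}\right) 196 = - \frac{98}{3} \approx -32.667$)
$A{\left(t,C \right)} = C + t + C^{2}$ ($A{\left(t,C \right)} = \left(t + C\right) + C^{2} = \left(C + t\right) + C^{2} = C + t + C^{2}$)
$A{\left(375,-374 \right)} + L = \left(-374 + 375 + \left(-374\right)^{2}\right) - \frac{98}{3} = \left(-374 + 375 + 139876\right) - \frac{98}{3} = 139877 - \frac{98}{3} = \frac{419533}{3}$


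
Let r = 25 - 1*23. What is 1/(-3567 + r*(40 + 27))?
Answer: -1/3433 ≈ -0.00029129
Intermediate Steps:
r = 2 (r = 25 - 23 = 2)
1/(-3567 + r*(40 + 27)) = 1/(-3567 + 2*(40 + 27)) = 1/(-3567 + 2*67) = 1/(-3567 + 134) = 1/(-3433) = -1/3433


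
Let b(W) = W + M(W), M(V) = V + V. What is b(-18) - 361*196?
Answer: -70810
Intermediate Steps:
M(V) = 2*V
b(W) = 3*W (b(W) = W + 2*W = 3*W)
b(-18) - 361*196 = 3*(-18) - 361*196 = -54 - 70756 = -70810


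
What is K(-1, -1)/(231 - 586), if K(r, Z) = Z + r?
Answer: 2/355 ≈ 0.0056338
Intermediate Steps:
K(-1, -1)/(231 - 586) = (-1 - 1)/(231 - 586) = -2/(-355) = -2*(-1/355) = 2/355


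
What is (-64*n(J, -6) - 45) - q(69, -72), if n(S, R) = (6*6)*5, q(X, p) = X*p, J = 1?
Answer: -6597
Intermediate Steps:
n(S, R) = 180 (n(S, R) = 36*5 = 180)
(-64*n(J, -6) - 45) - q(69, -72) = (-64*180 - 45) - 69*(-72) = (-11520 - 45) - 1*(-4968) = -11565 + 4968 = -6597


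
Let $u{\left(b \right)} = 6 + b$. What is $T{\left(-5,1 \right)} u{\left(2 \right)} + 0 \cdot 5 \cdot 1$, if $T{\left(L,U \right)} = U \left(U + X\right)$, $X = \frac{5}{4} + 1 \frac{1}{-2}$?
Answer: $14$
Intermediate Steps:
$X = \frac{3}{4}$ ($X = 5 \cdot \frac{1}{4} + 1 \left(- \frac{1}{2}\right) = \frac{5}{4} - \frac{1}{2} = \frac{3}{4} \approx 0.75$)
$T{\left(L,U \right)} = U \left(\frac{3}{4} + U\right)$ ($T{\left(L,U \right)} = U \left(U + \frac{3}{4}\right) = U \left(\frac{3}{4} + U\right)$)
$T{\left(-5,1 \right)} u{\left(2 \right)} + 0 \cdot 5 \cdot 1 = \frac{1}{4} \cdot 1 \left(3 + 4 \cdot 1\right) \left(6 + 2\right) + 0 \cdot 5 \cdot 1 = \frac{1}{4} \cdot 1 \left(3 + 4\right) 8 + 0 \cdot 1 = \frac{1}{4} \cdot 1 \cdot 7 \cdot 8 + 0 = \frac{7}{4} \cdot 8 + 0 = 14 + 0 = 14$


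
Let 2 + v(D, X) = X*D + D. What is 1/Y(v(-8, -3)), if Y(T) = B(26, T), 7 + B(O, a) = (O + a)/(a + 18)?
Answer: -4/23 ≈ -0.17391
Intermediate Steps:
v(D, X) = -2 + D + D*X (v(D, X) = -2 + (X*D + D) = -2 + (D*X + D) = -2 + (D + D*X) = -2 + D + D*X)
B(O, a) = -7 + (O + a)/(18 + a) (B(O, a) = -7 + (O + a)/(a + 18) = -7 + (O + a)/(18 + a))
Y(T) = (-100 - 6*T)/(18 + T) (Y(T) = (-126 + 26 - 6*T)/(18 + T) = (-100 - 6*T)/(18 + T))
1/Y(v(-8, -3)) = 1/(2*(-50 - 3*(-2 - 8 - 8*(-3)))/(18 + (-2 - 8 - 8*(-3)))) = 1/(2*(-50 - 3*(-2 - 8 + 24))/(18 + (-2 - 8 + 24))) = 1/(2*(-50 - 3*14)/(18 + 14)) = 1/(2*(-50 - 42)/32) = 1/(2*(1/32)*(-92)) = 1/(-23/4) = -4/23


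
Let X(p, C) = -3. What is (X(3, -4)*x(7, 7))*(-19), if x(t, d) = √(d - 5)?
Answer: 57*√2 ≈ 80.610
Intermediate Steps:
x(t, d) = √(-5 + d)
(X(3, -4)*x(7, 7))*(-19) = -3*√(-5 + 7)*(-19) = -3*√2*(-19) = 57*√2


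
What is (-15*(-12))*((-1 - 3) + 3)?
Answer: -180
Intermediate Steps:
(-15*(-12))*((-1 - 3) + 3) = 180*(-4 + 3) = 180*(-1) = -180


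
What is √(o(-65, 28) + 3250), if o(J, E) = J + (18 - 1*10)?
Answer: √3193 ≈ 56.507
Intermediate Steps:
o(J, E) = 8 + J (o(J, E) = J + (18 - 10) = J + 8 = 8 + J)
√(o(-65, 28) + 3250) = √((8 - 65) + 3250) = √(-57 + 3250) = √3193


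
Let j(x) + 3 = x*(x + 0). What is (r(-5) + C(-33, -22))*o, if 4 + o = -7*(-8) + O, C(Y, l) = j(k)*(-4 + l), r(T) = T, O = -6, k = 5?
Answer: -26542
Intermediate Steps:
j(x) = -3 + x**2 (j(x) = -3 + x*(x + 0) = -3 + x*x = -3 + x**2)
C(Y, l) = -88 + 22*l (C(Y, l) = (-3 + 5**2)*(-4 + l) = (-3 + 25)*(-4 + l) = 22*(-4 + l) = -88 + 22*l)
o = 46 (o = -4 + (-7*(-8) - 6) = -4 + (56 - 6) = -4 + 50 = 46)
(r(-5) + C(-33, -22))*o = (-5 + (-88 + 22*(-22)))*46 = (-5 + (-88 - 484))*46 = (-5 - 572)*46 = -577*46 = -26542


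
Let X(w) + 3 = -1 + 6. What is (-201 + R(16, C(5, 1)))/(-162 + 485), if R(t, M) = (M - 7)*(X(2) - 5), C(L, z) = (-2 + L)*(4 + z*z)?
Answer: -225/323 ≈ -0.69659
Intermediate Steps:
C(L, z) = (-2 + L)*(4 + z²)
X(w) = 2 (X(w) = -3 + (-1 + 6) = -3 + 5 = 2)
R(t, M) = 21 - 3*M (R(t, M) = (M - 7)*(2 - 5) = (-7 + M)*(-3) = 21 - 3*M)
(-201 + R(16, C(5, 1)))/(-162 + 485) = (-201 + (21 - 3*(-8 - 2*1² + 4*5 + 5*1²)))/(-162 + 485) = (-201 + (21 - 3*(-8 - 2*1 + 20 + 5*1)))/323 = (-201 + (21 - 3*(-8 - 2 + 20 + 5)))*(1/323) = (-201 + (21 - 3*15))*(1/323) = (-201 + (21 - 45))*(1/323) = (-201 - 24)*(1/323) = -225*1/323 = -225/323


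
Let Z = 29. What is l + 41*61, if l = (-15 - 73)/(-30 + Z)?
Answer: 2589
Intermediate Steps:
l = 88 (l = (-15 - 73)/(-30 + 29) = -88/(-1) = -88*(-1) = 88)
l + 41*61 = 88 + 41*61 = 88 + 2501 = 2589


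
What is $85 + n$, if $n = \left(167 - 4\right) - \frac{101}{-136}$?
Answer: $\frac{33829}{136} \approx 248.74$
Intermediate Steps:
$n = \frac{22269}{136}$ ($n = 163 - - \frac{101}{136} = 163 + \frac{101}{136} = \frac{22269}{136} \approx 163.74$)
$85 + n = 85 + \frac{22269}{136} = \frac{33829}{136}$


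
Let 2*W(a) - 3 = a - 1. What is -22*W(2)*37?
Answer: -1628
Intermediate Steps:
W(a) = 1 + a/2 (W(a) = 3/2 + (a - 1)/2 = 3/2 + (-1 + a)/2 = 3/2 + (-1/2 + a/2) = 1 + a/2)
-22*W(2)*37 = -22*(1 + (1/2)*2)*37 = -22*(1 + 1)*37 = -22*2*37 = -44*37 = -1628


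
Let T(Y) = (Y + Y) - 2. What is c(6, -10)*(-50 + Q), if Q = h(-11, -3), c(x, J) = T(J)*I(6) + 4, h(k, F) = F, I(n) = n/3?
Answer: 2120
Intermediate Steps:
I(n) = n/3 (I(n) = n*(⅓) = n/3)
T(Y) = -2 + 2*Y (T(Y) = 2*Y - 2 = -2 + 2*Y)
c(x, J) = 4*J (c(x, J) = (-2 + 2*J)*((⅓)*6) + 4 = (-2 + 2*J)*2 + 4 = (-4 + 4*J) + 4 = 4*J)
Q = -3
c(6, -10)*(-50 + Q) = (4*(-10))*(-50 - 3) = -40*(-53) = 2120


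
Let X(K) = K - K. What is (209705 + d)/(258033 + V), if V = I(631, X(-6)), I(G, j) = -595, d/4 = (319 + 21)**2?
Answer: 672105/257438 ≈ 2.6107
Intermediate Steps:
X(K) = 0
d = 462400 (d = 4*(319 + 21)**2 = 4*340**2 = 4*115600 = 462400)
V = -595
(209705 + d)/(258033 + V) = (209705 + 462400)/(258033 - 595) = 672105/257438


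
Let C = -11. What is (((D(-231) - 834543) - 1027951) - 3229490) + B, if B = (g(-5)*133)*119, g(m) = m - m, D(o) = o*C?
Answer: -5089443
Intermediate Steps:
D(o) = -11*o (D(o) = o*(-11) = -11*o)
g(m) = 0
B = 0 (B = (0*133)*119 = 0*119 = 0)
(((D(-231) - 834543) - 1027951) - 3229490) + B = (((-11*(-231) - 834543) - 1027951) - 3229490) + 0 = (((2541 - 834543) - 1027951) - 3229490) + 0 = ((-832002 - 1027951) - 3229490) + 0 = (-1859953 - 3229490) + 0 = -5089443 + 0 = -5089443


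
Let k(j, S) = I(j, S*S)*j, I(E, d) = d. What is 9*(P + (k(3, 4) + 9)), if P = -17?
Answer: 360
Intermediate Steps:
k(j, S) = j*S**2 (k(j, S) = (S*S)*j = S**2*j = j*S**2)
9*(P + (k(3, 4) + 9)) = 9*(-17 + (3*4**2 + 9)) = 9*(-17 + (3*16 + 9)) = 9*(-17 + (48 + 9)) = 9*(-17 + 57) = 9*40 = 360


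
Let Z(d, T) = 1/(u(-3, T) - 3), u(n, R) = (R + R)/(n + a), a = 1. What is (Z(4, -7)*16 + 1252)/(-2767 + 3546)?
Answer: 1256/779 ≈ 1.6123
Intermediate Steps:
u(n, R) = 2*R/(1 + n) (u(n, R) = (R + R)/(n + 1) = (2*R)/(1 + n) = 2*R/(1 + n))
Z(d, T) = 1/(-3 - T) (Z(d, T) = 1/(2*T/(1 - 3) - 3) = 1/(2*T/(-2) - 3) = 1/(2*T*(-1/2) - 3) = 1/(-T - 3) = 1/(-3 - T))
(Z(4, -7)*16 + 1252)/(-2767 + 3546) = (16/(-3 - 1*(-7)) + 1252)/(-2767 + 3546) = (16/(-3 + 7) + 1252)/779 = (16/4 + 1252)*(1/779) = ((1/4)*16 + 1252)*(1/779) = (4 + 1252)*(1/779) = 1256*(1/779) = 1256/779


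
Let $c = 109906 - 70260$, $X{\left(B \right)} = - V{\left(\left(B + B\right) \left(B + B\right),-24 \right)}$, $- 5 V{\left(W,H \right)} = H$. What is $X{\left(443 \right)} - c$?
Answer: $- \frac{198254}{5} \approx -39651.0$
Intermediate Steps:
$V{\left(W,H \right)} = - \frac{H}{5}$
$X{\left(B \right)} = - \frac{24}{5}$ ($X{\left(B \right)} = - \frac{\left(-1\right) \left(-24\right)}{5} = \left(-1\right) \frac{24}{5} = - \frac{24}{5}$)
$c = 39646$
$X{\left(443 \right)} - c = - \frac{24}{5} - 39646 = - \frac{198254}{5}$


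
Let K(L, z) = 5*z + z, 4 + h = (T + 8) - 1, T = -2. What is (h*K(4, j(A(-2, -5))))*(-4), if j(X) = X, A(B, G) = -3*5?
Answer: 360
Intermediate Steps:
A(B, G) = -15
h = 1 (h = -4 + ((-2 + 8) - 1) = -4 + (6 - 1) = -4 + 5 = 1)
K(L, z) = 6*z
(h*K(4, j(A(-2, -5))))*(-4) = (1*(6*(-15)))*(-4) = (1*(-90))*(-4) = -90*(-4) = 360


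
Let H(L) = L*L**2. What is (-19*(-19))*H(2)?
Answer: 2888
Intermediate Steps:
H(L) = L**3
(-19*(-19))*H(2) = -19*(-19)*2**3 = 361*8 = 2888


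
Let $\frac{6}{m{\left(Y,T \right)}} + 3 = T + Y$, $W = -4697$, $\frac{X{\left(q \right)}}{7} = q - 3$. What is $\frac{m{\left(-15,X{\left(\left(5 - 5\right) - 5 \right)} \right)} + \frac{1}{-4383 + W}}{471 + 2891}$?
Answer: $- \frac{27277}{1129497520} \approx -2.415 \cdot 10^{-5}$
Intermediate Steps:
$X{\left(q \right)} = -21 + 7 q$ ($X{\left(q \right)} = 7 \left(q - 3\right) = 7 \left(-3 + q\right) = -21 + 7 q$)
$m{\left(Y,T \right)} = \frac{6}{-3 + T + Y}$ ($m{\left(Y,T \right)} = \frac{6}{-3 + \left(T + Y\right)} = \frac{6}{-3 + T + Y}$)
$\frac{m{\left(-15,X{\left(\left(5 - 5\right) - 5 \right)} \right)} + \frac{1}{-4383 + W}}{471 + 2891} = \frac{\frac{6}{-3 + \left(-21 + 7 \left(\left(5 - 5\right) - 5\right)\right) - 15} + \frac{1}{-4383 - 4697}}{471 + 2891} = \frac{\frac{6}{-3 + \left(-21 + 7 \left(0 - 5\right)\right) - 15} + \frac{1}{-9080}}{3362} = \left(\frac{6}{-3 + \left(-21 + 7 \left(-5\right)\right) - 15} - \frac{1}{9080}\right) \frac{1}{3362} = \left(\frac{6}{-3 - 56 - 15} - \frac{1}{9080}\right) \frac{1}{3362} = \left(\frac{6}{-74} - \frac{1}{9080}\right) \frac{1}{3362} = \left(6 \left(- \frac{1}{74}\right) - \frac{1}{9080}\right) \frac{1}{3362} = \left(- \frac{3}{37} - \frac{1}{9080}\right) \frac{1}{3362} = \left(- \frac{27277}{335960}\right) \frac{1}{3362} = - \frac{27277}{1129497520}$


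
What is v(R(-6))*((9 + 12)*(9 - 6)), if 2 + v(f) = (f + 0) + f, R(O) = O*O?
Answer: 4410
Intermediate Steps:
R(O) = O²
v(f) = -2 + 2*f (v(f) = -2 + ((f + 0) + f) = -2 + (f + f) = -2 + 2*f)
v(R(-6))*((9 + 12)*(9 - 6)) = (-2 + 2*(-6)²)*((9 + 12)*(9 - 6)) = (-2 + 2*36)*(21*3) = (-2 + 72)*63 = 70*63 = 4410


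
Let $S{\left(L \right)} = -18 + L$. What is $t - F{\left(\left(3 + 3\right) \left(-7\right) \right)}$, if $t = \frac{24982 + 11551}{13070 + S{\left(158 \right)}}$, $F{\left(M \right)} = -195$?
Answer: $\frac{2612483}{13210} \approx 197.77$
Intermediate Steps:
$t = \frac{36533}{13210}$ ($t = \frac{24982 + 11551}{13070 + \left(-18 + 158\right)} = \frac{36533}{13070 + 140} = \frac{36533}{13210} \approx 2.7656$)
$t - F{\left(\left(3 + 3\right) \left(-7\right) \right)} = \frac{36533}{13210} - -195 = \frac{36533}{13210} + 195 = \frac{2612483}{13210}$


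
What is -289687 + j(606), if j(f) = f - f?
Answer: -289687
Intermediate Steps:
j(f) = 0
-289687 + j(606) = -289687 + 0 = -289687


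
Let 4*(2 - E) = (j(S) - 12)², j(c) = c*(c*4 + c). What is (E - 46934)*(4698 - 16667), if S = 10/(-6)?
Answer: 182003690033/324 ≈ 5.6174e+8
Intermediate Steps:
S = -5/3 (S = 10*(-⅙) = -5/3 ≈ -1.6667)
j(c) = 5*c² (j(c) = c*(4*c + c) = c*(5*c) = 5*c²)
E = 359/324 (E = 2 - (5*(-5/3)² - 12)²/4 = 2 - (5*(25/9) - 12)²/4 = 2 - (125/9 - 12)²/4 = 2 - (17/9)²/4 = 2 - ¼*289/81 = 2 - 289/324 = 359/324 ≈ 1.1080)
(E - 46934)*(4698 - 16667) = (359/324 - 46934)*(4698 - 16667) = -15206257/324*(-11969) = 182003690033/324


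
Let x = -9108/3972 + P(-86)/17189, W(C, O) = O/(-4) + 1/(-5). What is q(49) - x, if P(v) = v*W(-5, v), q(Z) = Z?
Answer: 1462205839/28447795 ≈ 51.400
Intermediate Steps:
W(C, O) = -⅕ - O/4 (W(C, O) = O*(-¼) + 1*(-⅕) = -O/4 - ⅕ = -⅕ - O/4)
P(v) = v*(-⅕ - v/4)
x = -68263884/28447795 (x = -9108/3972 - 1/20*(-86)*(4 + 5*(-86))/17189 = -9108*1/3972 - 1/20*(-86)*(4 - 430)*(1/17189) = -759/331 - 1/20*(-86)*(-426)*(1/17189) = -759/331 - 9159/5*1/17189 = -759/331 - 9159/85945 = -68263884/28447795 ≈ -2.3996)
q(49) - x = 49 - 1*(-68263884/28447795) = 49 + 68263884/28447795 = 1462205839/28447795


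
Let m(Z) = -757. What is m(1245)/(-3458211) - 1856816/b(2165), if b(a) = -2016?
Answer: 133776313381/145244862 ≈ 921.04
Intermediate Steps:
m(1245)/(-3458211) - 1856816/b(2165) = -757/(-3458211) - 1856816/(-2016) = -757*(-1/3458211) - 1856816*(-1/2016) = 757/3458211 + 116051/126 = 133776313381/145244862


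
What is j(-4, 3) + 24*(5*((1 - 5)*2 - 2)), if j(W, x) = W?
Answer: -1204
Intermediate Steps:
j(-4, 3) + 24*(5*((1 - 5)*2 - 2)) = -4 + 24*(5*((1 - 5)*2 - 2)) = -4 + 24*(5*(-4*2 - 2)) = -4 + 24*(5*(-8 - 2)) = -4 + 24*(5*(-10)) = -4 + 24*(-50) = -4 - 1200 = -1204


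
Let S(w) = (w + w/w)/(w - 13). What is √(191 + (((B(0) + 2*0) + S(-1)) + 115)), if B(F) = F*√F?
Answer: 3*√34 ≈ 17.493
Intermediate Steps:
S(w) = (1 + w)/(-13 + w) (S(w) = (w + 1)/(-13 + w) = (1 + w)/(-13 + w))
B(F) = F^(3/2)
√(191 + (((B(0) + 2*0) + S(-1)) + 115)) = √(191 + (((0^(3/2) + 2*0) + (1 - 1)/(-13 - 1)) + 115)) = √(191 + (((0 + 0) + 0/(-14)) + 115)) = √(191 + ((0 - 1/14*0) + 115)) = √(191 + ((0 + 0) + 115)) = √(191 + (0 + 115)) = √(191 + 115) = √306 = 3*√34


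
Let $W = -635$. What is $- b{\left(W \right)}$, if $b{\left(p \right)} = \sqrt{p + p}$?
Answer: $- i \sqrt{1270} \approx - 35.637 i$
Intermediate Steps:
$b{\left(p \right)} = \sqrt{2} \sqrt{p}$ ($b{\left(p \right)} = \sqrt{2 p} = \sqrt{2} \sqrt{p}$)
$- b{\left(W \right)} = - \sqrt{2} \sqrt{-635} = - \sqrt{2} i \sqrt{635} = - i \sqrt{1270}$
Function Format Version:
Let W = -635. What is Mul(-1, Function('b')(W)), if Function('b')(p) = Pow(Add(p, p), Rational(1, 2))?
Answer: Mul(-1, I, Pow(1270, Rational(1, 2))) ≈ Mul(-35.637, I)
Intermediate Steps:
Function('b')(p) = Mul(Pow(2, Rational(1, 2)), Pow(p, Rational(1, 2))) (Function('b')(p) = Pow(Mul(2, p), Rational(1, 2)) = Mul(Pow(2, Rational(1, 2)), Pow(p, Rational(1, 2))))
Mul(-1, Function('b')(W)) = Mul(-1, Mul(Pow(2, Rational(1, 2)), Pow(-635, Rational(1, 2)))) = Mul(-1, Mul(Pow(2, Rational(1, 2)), Mul(I, Pow(635, Rational(1, 2))))) = Mul(-1, Mul(I, Pow(1270, Rational(1, 2)))) = Mul(-1, I, Pow(1270, Rational(1, 2)))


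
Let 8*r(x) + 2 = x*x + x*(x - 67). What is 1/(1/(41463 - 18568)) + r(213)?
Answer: 259625/8 ≈ 32453.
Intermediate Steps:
r(x) = -¼ + x²/8 + x*(-67 + x)/8 (r(x) = -¼ + (x*x + x*(x - 67))/8 = -¼ + (x² + x*(-67 + x))/8 = -¼ + (x²/8 + x*(-67 + x)/8) = -¼ + x²/8 + x*(-67 + x)/8)
1/(1/(41463 - 18568)) + r(213) = 1/(1/(41463 - 18568)) + (-¼ - 67/8*213 + (¼)*213²) = 1/(1/22895) + (-¼ - 14271/8 + (¼)*45369) = 1/(1/22895) + (-¼ - 14271/8 + 45369/4) = 22895 + 76465/8 = 259625/8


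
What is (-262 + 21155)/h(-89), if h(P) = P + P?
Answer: -20893/178 ≈ -117.38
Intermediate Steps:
h(P) = 2*P
(-262 + 21155)/h(-89) = (-262 + 21155)/((2*(-89))) = 20893/(-178) = 20893*(-1/178) = -20893/178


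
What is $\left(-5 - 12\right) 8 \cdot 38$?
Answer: $-5168$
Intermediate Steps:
$\left(-5 - 12\right) 8 \cdot 38 = \left(-17\right) 8 \cdot 38 = \left(-136\right) 38 = -5168$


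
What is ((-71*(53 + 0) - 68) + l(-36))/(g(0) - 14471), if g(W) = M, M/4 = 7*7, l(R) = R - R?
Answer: 3831/14275 ≈ 0.26837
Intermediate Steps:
l(R) = 0
M = 196 (M = 4*(7*7) = 4*49 = 196)
g(W) = 196
((-71*(53 + 0) - 68) + l(-36))/(g(0) - 14471) = ((-71*(53 + 0) - 68) + 0)/(196 - 14471) = ((-71*53 - 68) + 0)/(-14275) = ((-3763 - 68) + 0)*(-1/14275) = (-3831 + 0)*(-1/14275) = -3831*(-1/14275) = 3831/14275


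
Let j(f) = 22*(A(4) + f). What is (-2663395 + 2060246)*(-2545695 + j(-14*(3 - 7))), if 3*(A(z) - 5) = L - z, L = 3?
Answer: 4603885172069/3 ≈ 1.5346e+12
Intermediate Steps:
A(z) = 6 - z/3 (A(z) = 5 + (3 - z)/3 = 5 + (1 - z/3) = 6 - z/3)
j(f) = 308/3 + 22*f (j(f) = 22*((6 - ⅓*4) + f) = 22*((6 - 4/3) + f) = 22*(14/3 + f) = 308/3 + 22*f)
(-2663395 + 2060246)*(-2545695 + j(-14*(3 - 7))) = (-2663395 + 2060246)*(-2545695 + (308/3 + 22*(-14*(3 - 7)))) = -603149*(-2545695 + (308/3 + 22*(-14*(-4)))) = -603149*(-2545695 + (308/3 + 22*56)) = -603149*(-2545695 + (308/3 + 1232)) = -603149*(-2545695 + 4004/3) = -603149*(-7633081/3) = 4603885172069/3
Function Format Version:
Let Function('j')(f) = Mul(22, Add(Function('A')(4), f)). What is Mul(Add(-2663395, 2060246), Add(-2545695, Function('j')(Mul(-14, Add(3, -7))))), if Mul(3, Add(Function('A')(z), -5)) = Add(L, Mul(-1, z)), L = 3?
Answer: Rational(4603885172069, 3) ≈ 1.5346e+12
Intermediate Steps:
Function('A')(z) = Add(6, Mul(Rational(-1, 3), z)) (Function('A')(z) = Add(5, Mul(Rational(1, 3), Add(3, Mul(-1, z)))) = Add(5, Add(1, Mul(Rational(-1, 3), z))) = Add(6, Mul(Rational(-1, 3), z)))
Function('j')(f) = Add(Rational(308, 3), Mul(22, f)) (Function('j')(f) = Mul(22, Add(Add(6, Mul(Rational(-1, 3), 4)), f)) = Mul(22, Add(Add(6, Rational(-4, 3)), f)) = Mul(22, Add(Rational(14, 3), f)) = Add(Rational(308, 3), Mul(22, f)))
Mul(Add(-2663395, 2060246), Add(-2545695, Function('j')(Mul(-14, Add(3, -7))))) = Mul(Add(-2663395, 2060246), Add(-2545695, Add(Rational(308, 3), Mul(22, Mul(-14, Add(3, -7)))))) = Mul(-603149, Add(-2545695, Add(Rational(308, 3), Mul(22, Mul(-14, -4))))) = Mul(-603149, Add(-2545695, Add(Rational(308, 3), Mul(22, 56)))) = Mul(-603149, Add(-2545695, Add(Rational(308, 3), 1232))) = Mul(-603149, Add(-2545695, Rational(4004, 3))) = Mul(-603149, Rational(-7633081, 3)) = Rational(4603885172069, 3)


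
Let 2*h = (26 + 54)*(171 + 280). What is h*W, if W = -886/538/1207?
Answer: -7991720/324683 ≈ -24.614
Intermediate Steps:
h = 18040 (h = ((26 + 54)*(171 + 280))/2 = (80*451)/2 = (1/2)*36080 = 18040)
W = -443/324683 (W = -886*1/538*(1/1207) = -443/269*1/1207 = -443/324683 ≈ -0.0013644)
h*W = 18040*(-443/324683) = -7991720/324683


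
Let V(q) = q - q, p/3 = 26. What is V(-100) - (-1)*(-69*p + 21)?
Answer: -5361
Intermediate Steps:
p = 78 (p = 3*26 = 78)
V(q) = 0
V(-100) - (-1)*(-69*p + 21) = 0 - (-1)*(-69*78 + 21) = 0 - (-1)*(-5382 + 21) = 0 - (-1)*(-5361) = 0 - 1*5361 = 0 - 5361 = -5361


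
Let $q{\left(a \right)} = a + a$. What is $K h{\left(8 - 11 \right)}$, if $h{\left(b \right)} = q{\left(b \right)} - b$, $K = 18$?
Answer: $-54$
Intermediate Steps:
$q{\left(a \right)} = 2 a$
$h{\left(b \right)} = b$ ($h{\left(b \right)} = 2 b - b = b$)
$K h{\left(8 - 11 \right)} = 18 \left(8 - 11\right) = 18 \left(-3\right) = -54$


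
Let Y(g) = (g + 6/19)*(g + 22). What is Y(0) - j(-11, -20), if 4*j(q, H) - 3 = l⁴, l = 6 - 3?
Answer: -267/19 ≈ -14.053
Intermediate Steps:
l = 3
Y(g) = (22 + g)*(6/19 + g) (Y(g) = (g + 6*(1/19))*(22 + g) = (g + 6/19)*(22 + g) = (6/19 + g)*(22 + g) = (22 + g)*(6/19 + g))
j(q, H) = 21 (j(q, H) = ¾ + (¼)*3⁴ = ¾ + (¼)*81 = ¾ + 81/4 = 21)
Y(0) - j(-11, -20) = (132/19 + 0² + (424/19)*0) - 1*21 = (132/19 + 0 + 0) - 21 = 132/19 - 21 = -267/19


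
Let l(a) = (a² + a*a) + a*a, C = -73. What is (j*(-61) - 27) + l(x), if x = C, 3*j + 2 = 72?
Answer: 43610/3 ≈ 14537.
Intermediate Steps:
j = 70/3 (j = -⅔ + (⅓)*72 = -⅔ + 24 = 70/3 ≈ 23.333)
x = -73
l(a) = 3*a² (l(a) = (a² + a²) + a² = 2*a² + a² = 3*a²)
(j*(-61) - 27) + l(x) = ((70/3)*(-61) - 27) + 3*(-73)² = (-4270/3 - 27) + 3*5329 = -4351/3 + 15987 = 43610/3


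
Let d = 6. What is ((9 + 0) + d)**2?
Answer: 225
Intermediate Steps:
((9 + 0) + d)**2 = ((9 + 0) + 6)**2 = (9 + 6)**2 = 15**2 = 225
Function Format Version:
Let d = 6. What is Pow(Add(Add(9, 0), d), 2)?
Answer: 225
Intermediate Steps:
Pow(Add(Add(9, 0), d), 2) = Pow(Add(Add(9, 0), 6), 2) = Pow(Add(9, 6), 2) = Pow(15, 2) = 225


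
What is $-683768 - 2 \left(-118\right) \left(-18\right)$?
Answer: $-688016$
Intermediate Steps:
$-683768 - 2 \left(-118\right) \left(-18\right) = -683768 - \left(-236\right) \left(-18\right) = -683768 - 4248 = -688016$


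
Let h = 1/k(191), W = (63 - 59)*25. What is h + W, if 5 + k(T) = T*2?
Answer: 37701/377 ≈ 100.00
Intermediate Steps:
k(T) = -5 + 2*T (k(T) = -5 + T*2 = -5 + 2*T)
W = 100 (W = 4*25 = 100)
h = 1/377 (h = 1/(-5 + 2*191) = 1/(-5 + 382) = 1/377 ≈ 0.0026525)
h + W = 1/377 + 100 = 37701/377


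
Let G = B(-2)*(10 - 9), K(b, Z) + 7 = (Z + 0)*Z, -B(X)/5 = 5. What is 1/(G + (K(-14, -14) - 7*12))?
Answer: 1/80 ≈ 0.012500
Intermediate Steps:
B(X) = -25 (B(X) = -5*5 = -25)
K(b, Z) = -7 + Z² (K(b, Z) = -7 + (Z + 0)*Z = -7 + Z*Z = -7 + Z²)
G = -25 (G = -25*(10 - 9) = -25*1 = -25)
1/(G + (K(-14, -14) - 7*12)) = 1/(-25 + ((-7 + (-14)²) - 7*12)) = 1/(-25 + ((-7 + 196) - 1*84)) = 1/(-25 + (189 - 84)) = 1/(-25 + 105) = 1/80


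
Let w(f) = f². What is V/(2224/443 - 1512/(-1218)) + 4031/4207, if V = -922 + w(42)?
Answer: 3273722913/24173422 ≈ 135.43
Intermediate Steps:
V = 842 (V = -922 + 42² = -922 + 1764 = 842)
V/(2224/443 - 1512/(-1218)) + 4031/4207 = 842/(2224/443 - 1512/(-1218)) + 4031/4207 = 842/(2224*(1/443) - 1512*(-1/1218)) + 4031*(1/4207) = 842/(2224/443 + 36/29) + 4031/4207 = 842/(80444/12847) + 4031/4207 = 842*(12847/80444) + 4031/4207 = 5408587/40222 + 4031/4207 = 3273722913/24173422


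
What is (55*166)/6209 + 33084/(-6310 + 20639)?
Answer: 48034618/12709823 ≈ 3.7793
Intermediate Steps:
(55*166)/6209 + 33084/(-6310 + 20639) = 9130*(1/6209) + 33084/14329 = 9130/6209 + 33084*(1/14329) = 9130/6209 + 33084/14329 = 48034618/12709823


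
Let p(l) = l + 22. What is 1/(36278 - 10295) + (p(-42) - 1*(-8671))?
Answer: 224778934/25983 ≈ 8651.0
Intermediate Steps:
p(l) = 22 + l
1/(36278 - 10295) + (p(-42) - 1*(-8671)) = 1/(36278 - 10295) + ((22 - 42) - 1*(-8671)) = 1/25983 + (-20 + 8671) = 1/25983 + 8651 = 224778934/25983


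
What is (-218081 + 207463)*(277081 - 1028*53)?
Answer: -2363534946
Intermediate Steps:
(-218081 + 207463)*(277081 - 1028*53) = -10618*(277081 - 54484) = -10618*222597 = -2363534946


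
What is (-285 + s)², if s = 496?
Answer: 44521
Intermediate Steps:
(-285 + s)² = (-285 + 496)² = 211² = 44521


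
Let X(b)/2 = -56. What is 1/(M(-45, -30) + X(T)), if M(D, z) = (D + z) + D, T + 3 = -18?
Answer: -1/232 ≈ -0.0043103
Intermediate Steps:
T = -21 (T = -3 - 18 = -21)
M(D, z) = z + 2*D
X(b) = -112 (X(b) = 2*(-56) = -112)
1/(M(-45, -30) + X(T)) = 1/((-30 + 2*(-45)) - 112) = 1/((-30 - 90) - 112) = 1/(-120 - 112) = 1/(-232) = -1/232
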